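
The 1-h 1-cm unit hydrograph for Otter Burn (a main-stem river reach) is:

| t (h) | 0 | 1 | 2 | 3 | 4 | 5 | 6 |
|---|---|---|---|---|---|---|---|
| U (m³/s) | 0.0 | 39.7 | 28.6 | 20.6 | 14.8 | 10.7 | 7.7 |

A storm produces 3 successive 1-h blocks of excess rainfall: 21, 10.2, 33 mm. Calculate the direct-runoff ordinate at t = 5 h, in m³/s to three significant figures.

Q ≈ 106 m³/s

By discrete convolution, Q_j = Σ (P_i / 10 mm) · U_{j−i}.
At t = 5 h (j=5): Q = (21/10)·10.7 + (10.2/10)·14.8 + (33/10)·20.6 = 106 m³/s.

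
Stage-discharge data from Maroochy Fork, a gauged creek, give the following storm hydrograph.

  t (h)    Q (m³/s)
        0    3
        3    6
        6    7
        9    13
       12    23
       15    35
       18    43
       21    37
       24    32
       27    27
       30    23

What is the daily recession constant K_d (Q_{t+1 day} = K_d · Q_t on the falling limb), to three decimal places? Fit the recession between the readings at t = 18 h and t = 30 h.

K_d ≈ 0.286

Between t = 18 h and t = 30 h the flow falls from 43 to 23 m³/s over 4×3 h = 12 h.
Per-interval ratio K = (23/43)^(1/4) = 0.8552; K_d = K^(24/3) = 0.286.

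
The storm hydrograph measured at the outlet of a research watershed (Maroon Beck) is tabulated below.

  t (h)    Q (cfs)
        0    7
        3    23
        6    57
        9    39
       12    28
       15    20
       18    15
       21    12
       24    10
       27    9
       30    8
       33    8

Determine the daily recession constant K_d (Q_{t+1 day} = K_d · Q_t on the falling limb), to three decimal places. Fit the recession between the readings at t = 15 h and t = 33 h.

K_d ≈ 0.295

Between t = 15 h and t = 33 h the flow falls from 20 to 8 cfs over 6×3 h = 18 h.
Per-interval ratio K = (8/20)^(1/6) = 0.8584; K_d = K^(24/3) = 0.295.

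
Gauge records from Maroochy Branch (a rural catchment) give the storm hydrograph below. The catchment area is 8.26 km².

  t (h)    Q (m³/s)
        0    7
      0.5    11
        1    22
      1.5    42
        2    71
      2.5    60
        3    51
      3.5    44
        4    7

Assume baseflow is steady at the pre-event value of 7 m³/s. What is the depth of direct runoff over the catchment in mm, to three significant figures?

Direct runoff: 0.0, 4.0, 15.0, 35.0, 64.0, 53.0, 44.0, 37.0, 0.0 m³/s; ΣQ_DR = 252.0 m³/s.
V = ΣQ_DR · Δt = 252.0 × 1800 s = 4.536 × 10^5 m³.
Over A = 8.26 km², depth = V / A = 54.9 mm.

d ≈ 54.9 mm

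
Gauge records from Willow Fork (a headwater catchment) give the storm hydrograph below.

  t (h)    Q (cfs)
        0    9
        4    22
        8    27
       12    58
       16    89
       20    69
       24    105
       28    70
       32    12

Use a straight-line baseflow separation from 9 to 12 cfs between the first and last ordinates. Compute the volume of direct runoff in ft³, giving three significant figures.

Direct-runoff ordinates (Q − Q_b): 0.00, 12.62, 17.25, 47.88, 78.50, 58.12, 93.75, 58.38, 0.00 cfs.
ΣQ_DR = 366.5 cfs.
With Δt = 4 h = 14400 s, V = ΣQ_DR · Δt = 366.5 × 14400 = 5.28 × 10^6 ft³.

V ≈ 5.28 × 10^6 ft³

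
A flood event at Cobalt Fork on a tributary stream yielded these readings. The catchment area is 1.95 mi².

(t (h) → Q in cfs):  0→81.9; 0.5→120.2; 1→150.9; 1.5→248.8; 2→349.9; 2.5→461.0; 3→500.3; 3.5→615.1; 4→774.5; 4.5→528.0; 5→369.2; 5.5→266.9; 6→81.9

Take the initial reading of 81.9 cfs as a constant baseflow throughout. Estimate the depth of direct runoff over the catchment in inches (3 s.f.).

d ≈ 1.38 in

Direct runoff: 0.0, 38.3, 69.0, 166.9, 268.0, 379.1, 418.4, 533.2, 692.6, 446.1, 287.3, 185.0, 0.0 cfs; ΣQ_DR = 3484 cfs.
V = ΣQ_DR · Δt = 3484 × 1800 s = 6.271 × 10^6 ft³.
Over A = 1.95 mi², depth = V / A = 1.38 in.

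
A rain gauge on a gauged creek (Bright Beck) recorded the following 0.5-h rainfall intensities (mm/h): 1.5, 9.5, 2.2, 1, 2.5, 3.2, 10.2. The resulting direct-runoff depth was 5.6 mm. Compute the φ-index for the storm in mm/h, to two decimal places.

Only the 2 blocks with intensity above φ contribute runoff: 9.5, 10.2 mm/h.
Σ(I−φ)·Δt = d  ⇒  (9.5+10.2 − 2φ)·0.5 = 5.6
φ = (19.70 − 5.6/0.5) / 2 = 4.25 mm/h.

φ ≈ 4.25 mm/h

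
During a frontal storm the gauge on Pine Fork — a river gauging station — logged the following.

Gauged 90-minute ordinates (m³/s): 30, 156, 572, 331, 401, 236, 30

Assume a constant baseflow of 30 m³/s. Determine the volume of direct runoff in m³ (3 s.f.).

V ≈ 8.35 × 10^6 m³

Direct-runoff ordinates (Q − Q_b): 0.0, 126.0, 542.0, 301.0, 371.0, 206.0, 0.0 m³/s.
ΣQ_DR = 1546 m³/s.
With Δt = 1.5 h = 5400 s, V = ΣQ_DR · Δt = 1546 × 5400 = 8.35 × 10^6 m³.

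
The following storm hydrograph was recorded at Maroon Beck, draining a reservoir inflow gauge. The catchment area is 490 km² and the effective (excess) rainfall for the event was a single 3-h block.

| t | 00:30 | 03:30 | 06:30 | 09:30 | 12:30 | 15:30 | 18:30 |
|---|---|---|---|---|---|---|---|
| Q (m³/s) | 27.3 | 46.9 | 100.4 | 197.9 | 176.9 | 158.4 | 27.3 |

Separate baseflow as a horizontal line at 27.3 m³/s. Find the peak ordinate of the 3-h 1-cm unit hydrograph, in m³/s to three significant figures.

U_p ≈ 142 m³/s

Direct runoff: 0.0, 19.6, 73.1, 170.6, 149.6, 131.1, 0.0 m³/s; ΣQ_DR = 544.0 m³/s, peak = 170.6 m³/s.
Runoff depth d = ΣQ_DR·Δt / A = 544.0 × 10800 / (490 km²) = 11.99 mm.
The 1-cm UH is the DRH scaled by (10 mm)/d, so U_p = 170.6 × 10/11.99 = 142 m³/s.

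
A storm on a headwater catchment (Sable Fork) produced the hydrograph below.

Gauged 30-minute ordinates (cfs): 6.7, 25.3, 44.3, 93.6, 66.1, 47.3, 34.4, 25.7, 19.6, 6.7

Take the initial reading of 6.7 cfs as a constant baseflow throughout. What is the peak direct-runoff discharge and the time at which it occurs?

Subtracting baseflow gives direct-runoff ordinates: 0.0, 18.6, 37.6, 86.9, 59.4, 40.6, 27.7, 19.0, 12.9, 0.0 cfs.
The maximum is 86.9 cfs, occurring at the reading for t = 1.5 h.

Q_p = 86.9 cfs at t = 1.5 h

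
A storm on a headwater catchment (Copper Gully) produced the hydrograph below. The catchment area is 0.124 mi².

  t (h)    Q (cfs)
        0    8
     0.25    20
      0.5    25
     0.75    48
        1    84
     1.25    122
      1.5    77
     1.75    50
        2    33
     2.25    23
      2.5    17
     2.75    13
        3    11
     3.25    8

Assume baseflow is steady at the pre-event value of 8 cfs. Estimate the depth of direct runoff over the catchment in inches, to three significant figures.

d ≈ 1.33 in

Direct runoff: 0.0, 12.0, 17.0, 40.0, 76.0, 114.0, 69.0, 42.0, 25.0, 15.0, 9.0, 5.0, 3.0, 0.0 cfs; ΣQ_DR = 427.0 cfs.
V = ΣQ_DR · Δt = 427.0 × 900 s = 3.843 × 10^5 ft³.
Over A = 0.124 mi², depth = V / A = 1.33 in.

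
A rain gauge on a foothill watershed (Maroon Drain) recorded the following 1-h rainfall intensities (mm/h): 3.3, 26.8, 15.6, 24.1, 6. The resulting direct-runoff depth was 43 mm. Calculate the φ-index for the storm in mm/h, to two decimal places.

φ ≈ 7.83 mm/h

Only the 3 blocks with intensity above φ contribute runoff: 26.8, 15.6, 24.1 mm/h.
Σ(I−φ)·Δt = d  ⇒  (26.8+15.6+24.1 − 3φ)·1 = 43
φ = (66.50 − 43/1) / 3 = 7.83 mm/h.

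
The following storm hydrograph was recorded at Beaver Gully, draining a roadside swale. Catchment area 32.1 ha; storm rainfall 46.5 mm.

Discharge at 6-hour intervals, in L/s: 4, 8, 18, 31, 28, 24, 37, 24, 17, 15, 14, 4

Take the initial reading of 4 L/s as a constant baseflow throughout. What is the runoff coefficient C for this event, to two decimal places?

ΣQ_DR = 176.0 L/s; V = ΣQ_DR·Δt = 3.802 × 10^6 L.
Runoff depth d = V / A = 11.84 mm.
C = d / P = 11.84 / 46.5 = 0.25.

C ≈ 0.25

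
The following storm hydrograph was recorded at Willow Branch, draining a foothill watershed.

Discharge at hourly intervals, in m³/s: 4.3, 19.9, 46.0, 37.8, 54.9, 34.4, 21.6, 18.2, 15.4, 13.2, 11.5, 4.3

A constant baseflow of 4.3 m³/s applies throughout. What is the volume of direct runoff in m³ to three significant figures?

Direct-runoff ordinates (Q − Q_b): 0.0, 15.6, 41.7, 33.5, 50.6, 30.1, 17.3, 13.9, 11.1, 8.9, 7.2, 0.0 m³/s.
ΣQ_DR = 229.9 m³/s.
With Δt = 1 h = 3600 s, V = ΣQ_DR · Δt = 229.9 × 3600 = 8.28 × 10^5 m³.

V ≈ 8.28 × 10^5 m³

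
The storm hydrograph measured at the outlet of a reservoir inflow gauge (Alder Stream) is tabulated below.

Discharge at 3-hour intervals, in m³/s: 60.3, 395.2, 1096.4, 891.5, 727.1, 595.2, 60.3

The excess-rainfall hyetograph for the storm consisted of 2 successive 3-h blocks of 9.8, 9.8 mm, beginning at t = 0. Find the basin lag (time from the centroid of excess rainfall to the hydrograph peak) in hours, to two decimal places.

t_L ≈ 3.00 h

Centroid of excess rainfall: t_c = Σ P_i·t̄_i / ΣP_i = 3.0000 h (block centres at 1.5, 4.5 h).
Hydrograph peak occurs at t = 6 h, so basin lag t_L = 6 − 3.0000 = 3.00 h.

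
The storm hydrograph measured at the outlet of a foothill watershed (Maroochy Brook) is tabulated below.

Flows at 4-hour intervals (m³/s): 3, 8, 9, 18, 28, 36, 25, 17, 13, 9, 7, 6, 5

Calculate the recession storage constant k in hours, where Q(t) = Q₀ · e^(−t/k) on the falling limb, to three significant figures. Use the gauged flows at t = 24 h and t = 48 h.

k ≈ 14.9 h

On the falling limb, Q drops from 25 to 5 m³/s between t = 24 h and t = 48 h (Δt = 24 h).
k = −Δt / ln(Q₂/Q₁) = −24 / ln(5/25) = 14.9 h.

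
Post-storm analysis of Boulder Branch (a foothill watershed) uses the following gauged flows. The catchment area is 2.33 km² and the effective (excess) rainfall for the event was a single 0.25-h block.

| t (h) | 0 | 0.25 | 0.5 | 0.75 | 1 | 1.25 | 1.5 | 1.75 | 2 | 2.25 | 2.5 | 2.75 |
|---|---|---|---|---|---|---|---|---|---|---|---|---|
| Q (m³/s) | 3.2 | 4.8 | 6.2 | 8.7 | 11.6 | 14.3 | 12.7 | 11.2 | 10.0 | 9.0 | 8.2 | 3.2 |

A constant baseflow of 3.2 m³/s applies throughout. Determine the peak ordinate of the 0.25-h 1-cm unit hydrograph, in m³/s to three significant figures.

Direct runoff: 0.0, 1.6, 3.0, 5.5, 8.4, 11.1, 9.5, 8.0, 6.8, 5.8, 5.0, 0.0 m³/s; ΣQ_DR = 64.70 m³/s, peak = 11.1 m³/s.
Runoff depth d = ΣQ_DR·Δt / A = 64.70 × 900 / (2.33 km²) = 24.99 mm.
The 1-cm UH is the DRH scaled by (10 mm)/d, so U_p = 11.1 × 10/24.99 = 4.44 m³/s.

U_p ≈ 4.44 m³/s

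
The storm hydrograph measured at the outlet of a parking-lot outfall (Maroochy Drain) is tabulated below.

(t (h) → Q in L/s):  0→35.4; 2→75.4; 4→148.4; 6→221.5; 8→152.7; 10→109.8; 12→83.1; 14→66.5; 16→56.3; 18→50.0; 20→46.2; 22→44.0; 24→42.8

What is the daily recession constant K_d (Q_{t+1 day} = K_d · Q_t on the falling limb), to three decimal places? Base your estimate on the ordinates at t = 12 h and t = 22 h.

Between t = 12 h and t = 22 h the flow falls from 83.1 to 44.0 L/s over 5×2 h = 10 h.
Per-interval ratio K = (44.0/83.1)^(1/5) = 0.8806; K_d = K^(24/2) = 0.217.

K_d ≈ 0.217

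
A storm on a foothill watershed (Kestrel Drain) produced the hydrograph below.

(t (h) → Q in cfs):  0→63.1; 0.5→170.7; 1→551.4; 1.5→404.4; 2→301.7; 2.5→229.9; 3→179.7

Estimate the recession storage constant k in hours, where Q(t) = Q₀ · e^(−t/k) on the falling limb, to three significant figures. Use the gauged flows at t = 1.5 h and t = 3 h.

k ≈ 1.85 h

On the falling limb, Q drops from 404.4 to 179.7 cfs between t = 1.5 h and t = 3 h (Δt = 1.5 h).
k = −Δt / ln(Q₂/Q₁) = −1.5 / ln(179.7/404.4) = 1.85 h.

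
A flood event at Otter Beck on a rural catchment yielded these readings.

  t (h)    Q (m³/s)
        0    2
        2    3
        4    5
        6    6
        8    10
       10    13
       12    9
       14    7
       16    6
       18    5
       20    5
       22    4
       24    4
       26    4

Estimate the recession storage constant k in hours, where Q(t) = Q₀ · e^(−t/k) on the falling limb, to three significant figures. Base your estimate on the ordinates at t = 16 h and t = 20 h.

k ≈ 21.9 h

On the falling limb, Q drops from 6 to 5 m³/s between t = 16 h and t = 20 h (Δt = 4 h).
k = −Δt / ln(Q₂/Q₁) = −4 / ln(5/6) = 21.9 h.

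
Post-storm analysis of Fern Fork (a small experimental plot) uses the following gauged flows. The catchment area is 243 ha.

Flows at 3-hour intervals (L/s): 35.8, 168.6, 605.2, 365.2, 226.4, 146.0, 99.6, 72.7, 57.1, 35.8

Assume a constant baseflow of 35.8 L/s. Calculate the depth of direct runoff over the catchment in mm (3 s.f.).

d ≈ 6.46 mm

Direct runoff: 0.0, 132.8, 569.4, 329.4, 190.6, 110.2, 63.8, 36.9, 21.3, 0.0 L/s; ΣQ_DR = 1454 L/s.
V = ΣQ_DR · Δt = 1454 × 10800 s = 1.571 × 10^7 L.
Over A = 243 ha, depth = V / A = 6.46 mm.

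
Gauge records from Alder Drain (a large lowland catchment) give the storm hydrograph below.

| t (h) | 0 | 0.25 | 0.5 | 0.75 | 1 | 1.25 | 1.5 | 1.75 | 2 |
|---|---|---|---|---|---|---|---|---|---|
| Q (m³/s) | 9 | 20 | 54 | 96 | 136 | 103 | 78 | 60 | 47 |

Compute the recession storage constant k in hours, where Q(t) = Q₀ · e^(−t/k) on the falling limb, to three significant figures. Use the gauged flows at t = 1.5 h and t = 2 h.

k ≈ 0.987 h

On the falling limb, Q drops from 78 to 47 m³/s between t = 1.5 h and t = 2 h (Δt = 0.5 h).
k = −Δt / ln(Q₂/Q₁) = −0.5 / ln(47/78) = 0.987 h.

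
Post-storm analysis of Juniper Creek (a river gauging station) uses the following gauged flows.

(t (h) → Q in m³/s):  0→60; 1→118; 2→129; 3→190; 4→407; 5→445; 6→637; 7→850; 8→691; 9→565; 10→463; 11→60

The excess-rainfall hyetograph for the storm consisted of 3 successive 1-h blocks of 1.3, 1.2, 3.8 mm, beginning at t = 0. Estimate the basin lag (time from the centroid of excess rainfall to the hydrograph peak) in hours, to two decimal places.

Centroid of excess rainfall: t_c = Σ P_i·t̄_i / ΣP_i = 1.8968 h (block centres at 0.5, 1.5, 2.5 h).
Hydrograph peak occurs at t = 7 h, so basin lag t_L = 7 − 1.8968 = 5.10 h.

t_L ≈ 5.10 h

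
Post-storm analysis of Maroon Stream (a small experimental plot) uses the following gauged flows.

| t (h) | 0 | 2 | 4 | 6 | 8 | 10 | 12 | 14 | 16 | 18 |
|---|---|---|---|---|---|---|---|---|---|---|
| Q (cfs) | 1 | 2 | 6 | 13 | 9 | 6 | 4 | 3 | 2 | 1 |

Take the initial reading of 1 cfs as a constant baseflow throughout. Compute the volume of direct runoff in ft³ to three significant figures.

V ≈ 2.66 × 10^5 ft³

Direct-runoff ordinates (Q − Q_b): 0.0, 1.0, 5.0, 12.0, 8.0, 5.0, 3.0, 2.0, 1.0, 0.0 cfs.
ΣQ_DR = 37.00 cfs.
With Δt = 2 h = 7200 s, V = ΣQ_DR · Δt = 37.00 × 7200 = 2.66 × 10^5 ft³.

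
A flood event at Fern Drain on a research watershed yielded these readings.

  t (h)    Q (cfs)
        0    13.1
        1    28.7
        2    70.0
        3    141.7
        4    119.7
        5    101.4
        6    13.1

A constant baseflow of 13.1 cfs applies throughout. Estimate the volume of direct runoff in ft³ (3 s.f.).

V ≈ 1.43 × 10^6 ft³

Direct-runoff ordinates (Q − Q_b): 0.0, 15.6, 56.9, 128.6, 106.6, 88.3, 0.0 cfs.
ΣQ_DR = 396.0 cfs.
With Δt = 1 h = 3600 s, V = ΣQ_DR · Δt = 396.0 × 3600 = 1.43 × 10^6 ft³.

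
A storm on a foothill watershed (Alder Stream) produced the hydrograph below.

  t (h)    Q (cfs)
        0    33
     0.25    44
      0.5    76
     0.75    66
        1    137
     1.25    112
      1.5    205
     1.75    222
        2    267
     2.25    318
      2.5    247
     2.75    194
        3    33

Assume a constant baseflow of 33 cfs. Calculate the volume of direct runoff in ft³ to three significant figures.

V ≈ 1.37 × 10^6 ft³

Direct-runoff ordinates (Q − Q_b): 0.0, 11.0, 43.0, 33.0, 104.0, 79.0, 172.0, 189.0, 234.0, 285.0, 214.0, 161.0, 0.0 cfs.
ΣQ_DR = 1525 cfs.
With Δt = 0.25 h = 900 s, V = ΣQ_DR · Δt = 1525 × 900 = 1.37 × 10^6 ft³.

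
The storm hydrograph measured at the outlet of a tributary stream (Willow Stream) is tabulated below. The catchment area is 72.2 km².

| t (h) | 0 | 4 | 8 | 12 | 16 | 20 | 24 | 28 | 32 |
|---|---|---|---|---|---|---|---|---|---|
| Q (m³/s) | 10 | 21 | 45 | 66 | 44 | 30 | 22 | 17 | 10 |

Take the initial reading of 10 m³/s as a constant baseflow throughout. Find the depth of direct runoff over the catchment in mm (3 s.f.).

Direct runoff: 0.0, 11.0, 35.0, 56.0, 34.0, 20.0, 12.0, 7.0, 0.0 m³/s; ΣQ_DR = 175.0 m³/s.
V = ΣQ_DR · Δt = 175.0 × 14400 s = 2.520 × 10^6 m³.
Over A = 72.2 km², depth = V / A = 34.9 mm.

d ≈ 34.9 mm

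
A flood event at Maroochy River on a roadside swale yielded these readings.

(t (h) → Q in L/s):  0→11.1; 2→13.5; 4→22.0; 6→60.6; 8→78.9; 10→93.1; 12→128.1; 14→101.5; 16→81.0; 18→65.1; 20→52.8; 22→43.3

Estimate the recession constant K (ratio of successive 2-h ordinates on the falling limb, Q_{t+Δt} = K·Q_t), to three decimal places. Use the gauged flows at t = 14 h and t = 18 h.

Using the recession-limb readings at t = 14 h and t = 18 h: Q falls from 101.5 to 65.1 L/s over 2 intervals.
K = (Q₂/Q₁)^(1/2) = (65.1/101.5)^(1/2) = 0.801.

K ≈ 0.801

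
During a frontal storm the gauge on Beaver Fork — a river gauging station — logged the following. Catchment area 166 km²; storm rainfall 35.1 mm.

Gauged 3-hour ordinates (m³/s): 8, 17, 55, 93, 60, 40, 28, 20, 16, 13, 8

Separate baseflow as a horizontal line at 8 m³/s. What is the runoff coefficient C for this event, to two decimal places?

C ≈ 0.50

ΣQ_DR = 270.0 m³/s; V = ΣQ_DR·Δt = 2.916 × 10^6 m³.
Runoff depth d = V / A = 17.57 mm.
C = d / P = 17.57 / 35.1 = 0.50.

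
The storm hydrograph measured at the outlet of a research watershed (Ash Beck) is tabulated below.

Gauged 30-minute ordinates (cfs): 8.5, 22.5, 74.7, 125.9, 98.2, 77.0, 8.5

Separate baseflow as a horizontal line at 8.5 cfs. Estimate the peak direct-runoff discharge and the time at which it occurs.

Q_p = 117.4 cfs at t = 1.5 h

Subtracting baseflow gives direct-runoff ordinates: 0.0, 14.0, 66.2, 117.4, 89.7, 68.5, 0.0 cfs.
The maximum is 117.4 cfs, occurring at the reading for t = 1.5 h.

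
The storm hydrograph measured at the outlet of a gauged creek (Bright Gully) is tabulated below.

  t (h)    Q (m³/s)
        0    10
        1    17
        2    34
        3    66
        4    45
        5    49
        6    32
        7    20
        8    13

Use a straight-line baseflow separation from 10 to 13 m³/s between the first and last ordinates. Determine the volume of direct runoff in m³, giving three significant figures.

V ≈ 6.57 × 10^5 m³

Direct-runoff ordinates (Q − Q_b): 0.00, 6.62, 23.25, 54.88, 33.50, 37.12, 19.75, 7.38, 0.00 m³/s.
ΣQ_DR = 182.5 m³/s.
With Δt = 1 h = 3600 s, V = ΣQ_DR · Δt = 182.5 × 3600 = 6.57 × 10^5 m³.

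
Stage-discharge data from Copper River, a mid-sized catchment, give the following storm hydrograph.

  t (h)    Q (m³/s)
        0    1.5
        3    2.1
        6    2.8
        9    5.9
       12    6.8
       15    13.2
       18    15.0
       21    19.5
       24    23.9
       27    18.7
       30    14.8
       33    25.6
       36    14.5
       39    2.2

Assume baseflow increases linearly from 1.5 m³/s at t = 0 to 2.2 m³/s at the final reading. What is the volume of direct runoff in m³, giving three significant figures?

Direct-runoff ordinates (Q − Q_b): 0.00, 0.55, 1.19, 4.24, 5.08, 11.43, 13.18, 17.62, 21.97, 16.72, 12.76, 23.51, 12.35, 0.00 m³/s.
ΣQ_DR = 140.6 m³/s.
With Δt = 3 h = 10800 s, V = ΣQ_DR · Δt = 140.6 × 10800 = 1.52 × 10^6 m³.

V ≈ 1.52 × 10^6 m³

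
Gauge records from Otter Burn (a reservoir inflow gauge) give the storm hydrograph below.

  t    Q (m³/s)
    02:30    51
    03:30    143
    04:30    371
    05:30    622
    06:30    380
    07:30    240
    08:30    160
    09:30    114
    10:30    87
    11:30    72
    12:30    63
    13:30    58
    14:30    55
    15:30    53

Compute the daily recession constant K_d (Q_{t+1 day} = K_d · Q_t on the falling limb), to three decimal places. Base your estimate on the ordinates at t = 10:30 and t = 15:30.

Between t = 10:30 and t = 15:30 the flow falls from 87 to 53 m³/s over 5×1 h = 5 h.
Per-interval ratio K = (53/87)^(1/5) = 0.9056; K_d = K^(24/1) = 0.093.

K_d ≈ 0.093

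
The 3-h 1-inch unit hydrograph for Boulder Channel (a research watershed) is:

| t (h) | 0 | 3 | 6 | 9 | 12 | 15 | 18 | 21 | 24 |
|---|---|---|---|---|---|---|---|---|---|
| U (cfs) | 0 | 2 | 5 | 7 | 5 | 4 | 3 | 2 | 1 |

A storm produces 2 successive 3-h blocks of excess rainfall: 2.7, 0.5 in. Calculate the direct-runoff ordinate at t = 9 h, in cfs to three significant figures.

By discrete convolution, Q_j = Σ (P_i / 1 in) · U_{j−i}.
At t = 9 h (j=3): Q = (2.7/1)·7 + (0.5/1)·5 = 21.4 cfs.

Q ≈ 21.4 cfs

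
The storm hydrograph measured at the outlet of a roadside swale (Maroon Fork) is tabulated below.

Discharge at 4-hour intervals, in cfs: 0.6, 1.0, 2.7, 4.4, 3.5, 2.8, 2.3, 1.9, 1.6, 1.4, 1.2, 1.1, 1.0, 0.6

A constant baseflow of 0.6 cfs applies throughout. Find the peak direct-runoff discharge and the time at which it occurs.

Q_p = 3.8 cfs at t = 12 h

Subtracting baseflow gives direct-runoff ordinates: 0.0, 0.4, 2.1, 3.8, 2.9, 2.2, 1.7, 1.3, 1.0, 0.8, 0.6, 0.5, 0.4, 0.0 cfs.
The maximum is 3.8 cfs, occurring at the reading for t = 12 h.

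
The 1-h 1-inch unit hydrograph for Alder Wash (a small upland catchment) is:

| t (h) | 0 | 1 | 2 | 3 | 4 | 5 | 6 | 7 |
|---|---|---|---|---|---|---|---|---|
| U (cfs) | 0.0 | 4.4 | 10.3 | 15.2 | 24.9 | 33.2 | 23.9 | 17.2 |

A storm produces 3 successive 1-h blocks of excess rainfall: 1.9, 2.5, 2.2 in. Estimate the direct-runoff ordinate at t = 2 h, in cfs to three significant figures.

Q ≈ 30.6 cfs

By discrete convolution, Q_j = Σ (P_i / 1 in) · U_{j−i}.
At t = 2 h (j=2): Q = (1.9/1)·10.3 + (2.5/1)·4.4 + (2.2/1)·0.0 = 30.6 cfs.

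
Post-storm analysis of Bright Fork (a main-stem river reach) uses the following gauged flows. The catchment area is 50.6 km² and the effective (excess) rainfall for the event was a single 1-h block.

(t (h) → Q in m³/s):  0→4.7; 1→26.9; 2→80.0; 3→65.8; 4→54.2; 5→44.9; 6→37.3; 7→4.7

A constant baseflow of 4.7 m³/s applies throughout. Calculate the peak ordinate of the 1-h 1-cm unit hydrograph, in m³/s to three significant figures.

Direct runoff: 0.0, 22.2, 75.3, 61.1, 49.5, 40.2, 32.6, 0.0 m³/s; ΣQ_DR = 280.9 m³/s, peak = 75.3 m³/s.
Runoff depth d = ΣQ_DR·Δt / A = 280.9 × 3600 / (50.6 km²) = 19.98 mm.
The 1-cm UH is the DRH scaled by (10 mm)/d, so U_p = 75.3 × 10/19.98 = 37.7 m³/s.

U_p ≈ 37.7 m³/s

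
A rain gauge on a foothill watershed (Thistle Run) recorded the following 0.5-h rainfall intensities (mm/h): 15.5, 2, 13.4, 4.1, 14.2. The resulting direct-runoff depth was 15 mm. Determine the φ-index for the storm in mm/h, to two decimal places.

Only the 3 blocks with intensity above φ contribute runoff: 15.5, 13.4, 14.2 mm/h.
Σ(I−φ)·Δt = d  ⇒  (15.5+13.4+14.2 − 3φ)·0.5 = 15
φ = (43.10 − 15/0.5) / 3 = 4.37 mm/h.

φ ≈ 4.37 mm/h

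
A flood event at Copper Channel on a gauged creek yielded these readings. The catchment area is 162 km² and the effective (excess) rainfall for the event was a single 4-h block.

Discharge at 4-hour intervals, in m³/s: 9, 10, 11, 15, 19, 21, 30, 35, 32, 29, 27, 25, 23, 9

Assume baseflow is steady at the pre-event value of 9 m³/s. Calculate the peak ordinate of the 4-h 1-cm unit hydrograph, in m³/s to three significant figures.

U_p ≈ 17.3 m³/s

Direct runoff: 0.0, 1.0, 2.0, 6.0, 10.0, 12.0, 21.0, 26.0, 23.0, 20.0, 18.0, 16.0, 14.0, 0.0 m³/s; ΣQ_DR = 169.0 m³/s, peak = 26.0 m³/s.
Runoff depth d = ΣQ_DR·Δt / A = 169.0 × 14400 / (162 km²) = 15.02 mm.
The 1-cm UH is the DRH scaled by (10 mm)/d, so U_p = 26.0 × 10/15.02 = 17.3 m³/s.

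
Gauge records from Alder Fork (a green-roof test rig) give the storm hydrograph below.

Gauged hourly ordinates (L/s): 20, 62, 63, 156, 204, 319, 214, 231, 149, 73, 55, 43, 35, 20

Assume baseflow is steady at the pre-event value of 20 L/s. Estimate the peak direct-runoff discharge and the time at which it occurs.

Q_p = 299.0 L/s at t = 5 h

Subtracting baseflow gives direct-runoff ordinates: 0.0, 42.0, 43.0, 136.0, 184.0, 299.0, 194.0, 211.0, 129.0, 53.0, 35.0, 23.0, 15.0, 0.0 L/s.
The maximum is 299.0 L/s, occurring at the reading for t = 5 h.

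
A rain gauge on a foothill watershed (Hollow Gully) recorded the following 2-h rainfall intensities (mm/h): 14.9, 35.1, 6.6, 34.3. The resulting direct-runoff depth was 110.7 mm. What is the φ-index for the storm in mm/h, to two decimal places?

Only the 3 blocks with intensity above φ contribute runoff: 14.9, 35.1, 34.3 mm/h.
Σ(I−φ)·Δt = d  ⇒  (14.9+35.1+34.3 − 3φ)·2 = 110.7
φ = (84.30 − 110.7/2) / 3 = 9.65 mm/h.

φ ≈ 9.65 mm/h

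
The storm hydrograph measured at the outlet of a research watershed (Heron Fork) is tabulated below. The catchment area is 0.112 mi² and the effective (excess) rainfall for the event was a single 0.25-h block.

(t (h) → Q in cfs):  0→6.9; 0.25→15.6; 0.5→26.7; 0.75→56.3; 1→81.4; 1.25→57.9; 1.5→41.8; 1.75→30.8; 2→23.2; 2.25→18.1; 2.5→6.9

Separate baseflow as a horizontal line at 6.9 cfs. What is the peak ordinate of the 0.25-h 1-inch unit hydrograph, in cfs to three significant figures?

U_p ≈ 74.3 cfs

Direct runoff: 0.0, 8.7, 19.8, 49.4, 74.5, 51.0, 34.9, 23.9, 16.3, 11.2, 0.0 cfs; ΣQ_DR = 289.7 cfs, peak = 74.5 cfs.
Runoff depth d = ΣQ_DR·Δt / A = 289.7 × 900 / (0.112 mi²) = 1.002 in.
The 1-inch UH is the DRH scaled by (1 in)/d, so U_p = 74.5 × 1/1.002 = 74.3 cfs.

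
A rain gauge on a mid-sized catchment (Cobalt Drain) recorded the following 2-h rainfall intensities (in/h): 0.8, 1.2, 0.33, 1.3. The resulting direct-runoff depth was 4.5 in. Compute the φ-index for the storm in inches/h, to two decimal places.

φ ≈ 0.35 in/h

Only the 3 blocks with intensity above φ contribute runoff: 0.8, 1.2, 1.3 in/h.
Σ(I−φ)·Δt = d  ⇒  (0.8+1.2+1.3 − 3φ)·2 = 4.5
φ = (3.300 − 4.5/2) / 3 = 0.35 in/h.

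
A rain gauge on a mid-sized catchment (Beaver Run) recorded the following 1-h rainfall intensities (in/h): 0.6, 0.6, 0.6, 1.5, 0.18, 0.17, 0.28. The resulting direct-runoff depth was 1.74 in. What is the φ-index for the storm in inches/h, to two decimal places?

Only the 4 blocks with intensity above φ contribute runoff: 0.6, 0.6, 0.6, 1.5 in/h.
Σ(I−φ)·Δt = d  ⇒  (0.6+0.6+0.6+1.5 − 4φ)·1 = 1.74
φ = (3.300 − 1.74/1) / 4 = 0.39 in/h.

φ ≈ 0.39 in/h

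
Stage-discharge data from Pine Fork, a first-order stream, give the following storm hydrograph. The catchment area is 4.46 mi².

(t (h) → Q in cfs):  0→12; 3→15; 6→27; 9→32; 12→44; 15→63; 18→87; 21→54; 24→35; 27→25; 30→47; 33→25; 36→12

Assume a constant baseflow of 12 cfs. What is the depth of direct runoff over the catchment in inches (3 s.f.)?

Direct runoff: 0.0, 3.0, 15.0, 20.0, 32.0, 51.0, 75.0, 42.0, 23.0, 13.0, 35.0, 13.0, 0.0 cfs; ΣQ_DR = 322.0 cfs.
V = ΣQ_DR · Δt = 322.0 × 10800 s = 3.478 × 10^6 ft³.
Over A = 4.46 mi², depth = V / A = 0.336 in.

d ≈ 0.336 in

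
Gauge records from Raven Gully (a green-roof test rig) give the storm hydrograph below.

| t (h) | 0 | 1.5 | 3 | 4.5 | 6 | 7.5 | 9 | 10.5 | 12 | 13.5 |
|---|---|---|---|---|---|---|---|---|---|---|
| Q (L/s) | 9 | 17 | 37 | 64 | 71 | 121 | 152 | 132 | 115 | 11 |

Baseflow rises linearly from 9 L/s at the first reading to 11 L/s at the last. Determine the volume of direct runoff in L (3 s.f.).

Direct-runoff ordinates (Q − Q_b): 0.00, 7.78, 27.56, 54.33, 61.11, 110.89, 141.67, 121.44, 104.22, 0.00 L/s.
ΣQ_DR = 629.0 L/s.
With Δt = 1.5 h = 5400 s, V = ΣQ_DR · Δt = 629.0 × 5400 = 3.40 × 10^6 L.

V ≈ 3.40 × 10^6 L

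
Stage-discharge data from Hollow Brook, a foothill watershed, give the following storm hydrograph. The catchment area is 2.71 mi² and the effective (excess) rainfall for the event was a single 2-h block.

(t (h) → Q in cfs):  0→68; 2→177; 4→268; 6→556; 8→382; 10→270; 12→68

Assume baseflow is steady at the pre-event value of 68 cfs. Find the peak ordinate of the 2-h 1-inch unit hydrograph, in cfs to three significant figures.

U_p ≈ 325 cfs

Direct runoff: 0.0, 109.0, 200.0, 488.0, 314.0, 202.0, 0.0 cfs; ΣQ_DR = 1313 cfs, peak = 488.0 cfs.
Runoff depth d = ΣQ_DR·Δt / A = 1313 × 7200 / (2.71 mi²) = 1.502 in.
The 1-inch UH is the DRH scaled by (1 in)/d, so U_p = 488.0 × 1/1.502 = 325 cfs.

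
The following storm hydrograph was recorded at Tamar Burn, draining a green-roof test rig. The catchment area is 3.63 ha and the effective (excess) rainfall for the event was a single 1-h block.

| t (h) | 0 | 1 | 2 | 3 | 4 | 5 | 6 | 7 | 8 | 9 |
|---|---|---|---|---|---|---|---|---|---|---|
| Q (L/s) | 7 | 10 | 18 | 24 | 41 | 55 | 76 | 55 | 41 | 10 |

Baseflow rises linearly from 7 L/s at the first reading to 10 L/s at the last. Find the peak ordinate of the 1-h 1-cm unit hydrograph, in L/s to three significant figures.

Direct runoff: 0.00, 2.67, 10.33, 16.00, 32.67, 46.33, 67.00, 45.67, 31.33, 0.00 L/s; ΣQ_DR = 252.0 L/s, peak = 67.00 L/s.
Runoff depth d = ΣQ_DR·Δt / A = 252.0 × 3600 / (3.63 ha) = 24.99 mm.
The 1-cm UH is the DRH scaled by (10 mm)/d, so U_p = 67.00 × 10/24.99 = 26.8 L/s.

U_p ≈ 26.8 L/s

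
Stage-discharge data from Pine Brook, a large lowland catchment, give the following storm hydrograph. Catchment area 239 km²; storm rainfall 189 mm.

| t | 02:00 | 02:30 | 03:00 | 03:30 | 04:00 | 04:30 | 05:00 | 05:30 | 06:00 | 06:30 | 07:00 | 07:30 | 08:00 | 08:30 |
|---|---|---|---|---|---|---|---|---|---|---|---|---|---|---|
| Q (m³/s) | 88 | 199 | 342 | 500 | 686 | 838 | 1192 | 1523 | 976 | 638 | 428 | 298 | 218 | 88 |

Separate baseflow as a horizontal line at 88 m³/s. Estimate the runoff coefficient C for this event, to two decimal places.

ΣQ_DR = 6782 m³/s; V = ΣQ_DR·Δt = 1.221 × 10^7 m³.
Runoff depth d = V / A = 51.08 mm.
C = d / P = 51.08 / 189 = 0.27.

C ≈ 0.27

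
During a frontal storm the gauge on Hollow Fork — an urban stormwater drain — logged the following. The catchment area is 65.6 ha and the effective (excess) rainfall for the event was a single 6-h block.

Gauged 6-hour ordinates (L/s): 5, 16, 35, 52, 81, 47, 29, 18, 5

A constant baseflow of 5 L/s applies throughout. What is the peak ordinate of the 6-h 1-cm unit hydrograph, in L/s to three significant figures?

U_p ≈ 95.0 L/s

Direct runoff: 0.0, 11.0, 30.0, 47.0, 76.0, 42.0, 24.0, 13.0, 0.0 L/s; ΣQ_DR = 243.0 L/s, peak = 76.0 L/s.
Runoff depth d = ΣQ_DR·Δt / A = 243.0 × 21600 / (65.6 ha) = 8.001 mm.
The 1-cm UH is the DRH scaled by (10 mm)/d, so U_p = 76.0 × 10/8.001 = 95.0 L/s.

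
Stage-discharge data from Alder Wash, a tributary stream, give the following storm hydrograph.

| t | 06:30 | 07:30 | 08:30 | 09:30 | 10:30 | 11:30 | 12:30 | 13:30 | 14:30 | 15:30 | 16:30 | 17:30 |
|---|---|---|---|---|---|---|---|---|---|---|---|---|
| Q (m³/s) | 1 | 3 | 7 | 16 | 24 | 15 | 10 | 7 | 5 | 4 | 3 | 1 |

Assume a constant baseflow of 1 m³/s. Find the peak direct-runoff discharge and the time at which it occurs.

Q_p = 23.0 m³/s at t = 10:30

Subtracting baseflow gives direct-runoff ordinates: 0.0, 2.0, 6.0, 15.0, 23.0, 14.0, 9.0, 6.0, 4.0, 3.0, 2.0, 0.0 m³/s.
The maximum is 23.0 m³/s, occurring at the reading for t = 10:30.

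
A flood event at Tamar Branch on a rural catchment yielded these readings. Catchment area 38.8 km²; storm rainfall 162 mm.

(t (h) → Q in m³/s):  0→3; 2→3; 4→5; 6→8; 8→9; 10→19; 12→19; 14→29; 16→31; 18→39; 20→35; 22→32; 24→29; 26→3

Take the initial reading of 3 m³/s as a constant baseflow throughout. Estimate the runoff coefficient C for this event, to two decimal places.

ΣQ_DR = 222.0 m³/s; V = ΣQ_DR·Δt = 1.598 × 10^6 m³.
Runoff depth d = V / A = 41.20 mm.
C = d / P = 41.20 / 162 = 0.25.

C ≈ 0.25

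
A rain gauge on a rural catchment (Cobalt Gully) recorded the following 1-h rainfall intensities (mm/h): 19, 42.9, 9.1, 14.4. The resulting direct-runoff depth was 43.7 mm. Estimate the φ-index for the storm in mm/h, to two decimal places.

Only the 3 blocks with intensity above φ contribute runoff: 19, 42.9, 14.4 mm/h.
Σ(I−φ)·Δt = d  ⇒  (19+42.9+14.4 − 3φ)·1 = 43.7
φ = (76.30 − 43.7/1) / 3 = 10.87 mm/h.

φ ≈ 10.87 mm/h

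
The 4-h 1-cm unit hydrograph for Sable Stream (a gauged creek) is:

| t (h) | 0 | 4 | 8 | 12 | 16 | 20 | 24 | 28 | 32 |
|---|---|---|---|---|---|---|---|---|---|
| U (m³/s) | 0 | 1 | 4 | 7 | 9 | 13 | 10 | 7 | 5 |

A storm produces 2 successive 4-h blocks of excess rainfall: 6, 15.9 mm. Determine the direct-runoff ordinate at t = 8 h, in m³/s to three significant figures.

Q ≈ 3.99 m³/s

By discrete convolution, Q_j = Σ (P_i / 10 mm) · U_{j−i}.
At t = 8 h (j=2): Q = (6/10)·4 + (15.9/10)·1 = 3.99 m³/s.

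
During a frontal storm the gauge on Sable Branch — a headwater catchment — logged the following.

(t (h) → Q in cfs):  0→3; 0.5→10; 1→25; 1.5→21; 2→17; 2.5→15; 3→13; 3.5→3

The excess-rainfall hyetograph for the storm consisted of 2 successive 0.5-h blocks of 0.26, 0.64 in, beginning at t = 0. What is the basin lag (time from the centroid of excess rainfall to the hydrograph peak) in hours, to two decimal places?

Centroid of excess rainfall: t_c = Σ P_i·t̄_i / ΣP_i = 0.6056 h (block centres at 0.25, 0.75 h).
Hydrograph peak occurs at t = 1 h, so basin lag t_L = 1 − 0.6056 = 0.39 h.

t_L ≈ 0.39 h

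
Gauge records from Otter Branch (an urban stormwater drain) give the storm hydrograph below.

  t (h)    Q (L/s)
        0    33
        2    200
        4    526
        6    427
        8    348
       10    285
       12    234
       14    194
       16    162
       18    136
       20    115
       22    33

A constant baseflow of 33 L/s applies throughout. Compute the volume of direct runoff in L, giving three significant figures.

V ≈ 1.65 × 10^7 L

Direct-runoff ordinates (Q − Q_b): 0.0, 167.0, 493.0, 394.0, 315.0, 252.0, 201.0, 161.0, 129.0, 103.0, 82.0, 0.0 L/s.
ΣQ_DR = 2297 L/s.
With Δt = 2 h = 7200 s, V = ΣQ_DR · Δt = 2297 × 7200 = 1.65 × 10^7 L.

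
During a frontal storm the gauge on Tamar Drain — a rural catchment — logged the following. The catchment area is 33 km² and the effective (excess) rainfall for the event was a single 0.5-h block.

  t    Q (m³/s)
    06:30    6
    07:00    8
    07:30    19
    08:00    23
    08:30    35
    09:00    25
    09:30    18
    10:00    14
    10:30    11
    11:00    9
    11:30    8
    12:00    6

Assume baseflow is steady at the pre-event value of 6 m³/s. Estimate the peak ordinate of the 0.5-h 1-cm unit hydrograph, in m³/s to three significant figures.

U_p ≈ 48.3 m³/s

Direct runoff: 0.0, 2.0, 13.0, 17.0, 29.0, 19.0, 12.0, 8.0, 5.0, 3.0, 2.0, 0.0 m³/s; ΣQ_DR = 110.0 m³/s, peak = 29.0 m³/s.
Runoff depth d = ΣQ_DR·Δt / A = 110.0 × 1800 / (33 km²) = 6.000 mm.
The 1-cm UH is the DRH scaled by (10 mm)/d, so U_p = 29.0 × 10/6.000 = 48.3 m³/s.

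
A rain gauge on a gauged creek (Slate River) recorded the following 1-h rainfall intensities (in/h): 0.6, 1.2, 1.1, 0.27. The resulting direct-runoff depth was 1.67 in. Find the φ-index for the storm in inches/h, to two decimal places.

Only the 3 blocks with intensity above φ contribute runoff: 0.6, 1.2, 1.1 in/h.
Σ(I−φ)·Δt = d  ⇒  (0.6+1.2+1.1 − 3φ)·1 = 1.67
φ = (2.900 − 1.67/1) / 3 = 0.41 in/h.

φ ≈ 0.41 in/h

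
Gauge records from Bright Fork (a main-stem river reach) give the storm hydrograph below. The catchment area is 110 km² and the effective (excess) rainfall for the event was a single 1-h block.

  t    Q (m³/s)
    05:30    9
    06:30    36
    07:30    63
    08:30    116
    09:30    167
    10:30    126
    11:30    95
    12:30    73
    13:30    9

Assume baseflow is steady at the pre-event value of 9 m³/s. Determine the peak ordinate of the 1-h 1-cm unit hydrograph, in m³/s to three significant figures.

Direct runoff: 0.0, 27.0, 54.0, 107.0, 158.0, 117.0, 86.0, 64.0, 0.0 m³/s; ΣQ_DR = 613.0 m³/s, peak = 158.0 m³/s.
Runoff depth d = ΣQ_DR·Δt / A = 613.0 × 3600 / (110 km²) = 20.06 mm.
The 1-cm UH is the DRH scaled by (10 mm)/d, so U_p = 158.0 × 10/20.06 = 78.8 m³/s.

U_p ≈ 78.8 m³/s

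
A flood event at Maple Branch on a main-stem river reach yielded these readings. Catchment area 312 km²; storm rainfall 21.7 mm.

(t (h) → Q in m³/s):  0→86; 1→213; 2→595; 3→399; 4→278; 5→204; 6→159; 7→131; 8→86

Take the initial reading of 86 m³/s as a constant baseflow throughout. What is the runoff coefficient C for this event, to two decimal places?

C ≈ 0.73

ΣQ_DR = 1377 m³/s; V = ΣQ_DR·Δt = 4.957 × 10^6 m³.
Runoff depth d = V / A = 15.89 mm.
C = d / P = 15.89 / 21.7 = 0.73.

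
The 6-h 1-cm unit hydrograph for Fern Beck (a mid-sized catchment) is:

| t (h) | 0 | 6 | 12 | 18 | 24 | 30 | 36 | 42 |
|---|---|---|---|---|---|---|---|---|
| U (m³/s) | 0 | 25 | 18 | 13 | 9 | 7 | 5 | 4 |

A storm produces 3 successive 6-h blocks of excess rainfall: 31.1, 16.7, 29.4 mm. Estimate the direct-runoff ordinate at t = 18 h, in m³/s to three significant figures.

Q ≈ 144 m³/s

By discrete convolution, Q_j = Σ (P_i / 10 mm) · U_{j−i}.
At t = 18 h (j=3): Q = (31.1/10)·13 + (16.7/10)·18 + (29.4/10)·25 = 144 m³/s.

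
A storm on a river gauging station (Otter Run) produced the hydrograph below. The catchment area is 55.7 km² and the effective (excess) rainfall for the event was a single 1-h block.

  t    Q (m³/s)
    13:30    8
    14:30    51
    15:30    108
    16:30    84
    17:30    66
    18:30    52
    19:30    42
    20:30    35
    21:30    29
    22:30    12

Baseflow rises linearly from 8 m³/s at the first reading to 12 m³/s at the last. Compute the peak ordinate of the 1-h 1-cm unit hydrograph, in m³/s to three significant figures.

Direct runoff: 0.00, 42.56, 99.11, 74.67, 56.22, 41.78, 31.33, 23.89, 17.44, 0.00 m³/s; ΣQ_DR = 387.0 m³/s, peak = 99.11 m³/s.
Runoff depth d = ΣQ_DR·Δt / A = 387.0 × 3600 / (55.7 km²) = 25.01 mm.
The 1-cm UH is the DRH scaled by (10 mm)/d, so U_p = 99.11 × 10/25.01 = 39.6 m³/s.

U_p ≈ 39.6 m³/s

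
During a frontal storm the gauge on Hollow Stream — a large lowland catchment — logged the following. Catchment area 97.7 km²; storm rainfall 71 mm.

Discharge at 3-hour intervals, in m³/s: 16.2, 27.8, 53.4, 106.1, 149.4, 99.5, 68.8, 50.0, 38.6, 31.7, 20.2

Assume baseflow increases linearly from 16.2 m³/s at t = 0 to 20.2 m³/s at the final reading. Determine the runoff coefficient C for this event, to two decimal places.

ΣQ_DR = 461.5 m³/s; V = ΣQ_DR·Δt = 4.984 × 10^6 m³.
Runoff depth d = V / A = 51.02 mm.
C = d / P = 51.02 / 71 = 0.72.

C ≈ 0.72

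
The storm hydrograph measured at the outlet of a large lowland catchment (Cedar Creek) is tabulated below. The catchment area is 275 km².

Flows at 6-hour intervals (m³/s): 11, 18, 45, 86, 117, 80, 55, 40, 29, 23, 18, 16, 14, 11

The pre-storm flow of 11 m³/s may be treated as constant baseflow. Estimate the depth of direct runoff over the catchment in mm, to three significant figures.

d ≈ 32.1 mm

Direct runoff: 0.0, 7.0, 34.0, 75.0, 106.0, 69.0, 44.0, 29.0, 18.0, 12.0, 7.0, 5.0, 3.0, 0.0 m³/s; ΣQ_DR = 409.0 m³/s.
V = ΣQ_DR · Δt = 409.0 × 21600 s = 8.834 × 10^6 m³.
Over A = 275 km², depth = V / A = 32.1 mm.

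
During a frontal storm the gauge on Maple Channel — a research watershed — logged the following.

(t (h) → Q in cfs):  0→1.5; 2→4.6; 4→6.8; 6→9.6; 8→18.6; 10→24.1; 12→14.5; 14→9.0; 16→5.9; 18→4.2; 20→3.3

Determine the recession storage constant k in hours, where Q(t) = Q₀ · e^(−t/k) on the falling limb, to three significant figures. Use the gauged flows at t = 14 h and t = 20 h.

k ≈ 5.98 h

On the falling limb, Q drops from 9.0 to 3.3 cfs between t = 14 h and t = 20 h (Δt = 6 h).
k = −Δt / ln(Q₂/Q₁) = −6 / ln(3.3/9.0) = 5.98 h.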